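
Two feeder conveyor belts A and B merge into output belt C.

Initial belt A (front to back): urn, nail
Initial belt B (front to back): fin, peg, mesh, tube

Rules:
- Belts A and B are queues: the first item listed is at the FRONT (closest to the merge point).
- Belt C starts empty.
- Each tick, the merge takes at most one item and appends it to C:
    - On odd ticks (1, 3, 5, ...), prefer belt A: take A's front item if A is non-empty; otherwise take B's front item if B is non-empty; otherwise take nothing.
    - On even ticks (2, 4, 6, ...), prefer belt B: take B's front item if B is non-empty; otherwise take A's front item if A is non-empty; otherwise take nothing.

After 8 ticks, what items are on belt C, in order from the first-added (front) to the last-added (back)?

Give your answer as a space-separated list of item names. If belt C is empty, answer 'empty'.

Tick 1: prefer A, take urn from A; A=[nail] B=[fin,peg,mesh,tube] C=[urn]
Tick 2: prefer B, take fin from B; A=[nail] B=[peg,mesh,tube] C=[urn,fin]
Tick 3: prefer A, take nail from A; A=[-] B=[peg,mesh,tube] C=[urn,fin,nail]
Tick 4: prefer B, take peg from B; A=[-] B=[mesh,tube] C=[urn,fin,nail,peg]
Tick 5: prefer A, take mesh from B; A=[-] B=[tube] C=[urn,fin,nail,peg,mesh]
Tick 6: prefer B, take tube from B; A=[-] B=[-] C=[urn,fin,nail,peg,mesh,tube]
Tick 7: prefer A, both empty, nothing taken; A=[-] B=[-] C=[urn,fin,nail,peg,mesh,tube]
Tick 8: prefer B, both empty, nothing taken; A=[-] B=[-] C=[urn,fin,nail,peg,mesh,tube]

Answer: urn fin nail peg mesh tube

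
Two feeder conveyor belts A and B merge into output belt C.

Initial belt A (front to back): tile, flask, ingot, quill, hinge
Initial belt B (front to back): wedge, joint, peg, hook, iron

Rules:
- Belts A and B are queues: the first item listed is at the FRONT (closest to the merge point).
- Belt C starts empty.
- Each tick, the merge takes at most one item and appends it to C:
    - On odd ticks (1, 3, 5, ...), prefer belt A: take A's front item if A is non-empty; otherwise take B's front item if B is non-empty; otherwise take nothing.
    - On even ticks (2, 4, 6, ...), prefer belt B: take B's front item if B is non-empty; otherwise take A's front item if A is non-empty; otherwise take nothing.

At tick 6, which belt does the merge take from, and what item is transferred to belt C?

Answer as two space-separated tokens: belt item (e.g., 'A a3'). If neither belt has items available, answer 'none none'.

Answer: B peg

Derivation:
Tick 1: prefer A, take tile from A; A=[flask,ingot,quill,hinge] B=[wedge,joint,peg,hook,iron] C=[tile]
Tick 2: prefer B, take wedge from B; A=[flask,ingot,quill,hinge] B=[joint,peg,hook,iron] C=[tile,wedge]
Tick 3: prefer A, take flask from A; A=[ingot,quill,hinge] B=[joint,peg,hook,iron] C=[tile,wedge,flask]
Tick 4: prefer B, take joint from B; A=[ingot,quill,hinge] B=[peg,hook,iron] C=[tile,wedge,flask,joint]
Tick 5: prefer A, take ingot from A; A=[quill,hinge] B=[peg,hook,iron] C=[tile,wedge,flask,joint,ingot]
Tick 6: prefer B, take peg from B; A=[quill,hinge] B=[hook,iron] C=[tile,wedge,flask,joint,ingot,peg]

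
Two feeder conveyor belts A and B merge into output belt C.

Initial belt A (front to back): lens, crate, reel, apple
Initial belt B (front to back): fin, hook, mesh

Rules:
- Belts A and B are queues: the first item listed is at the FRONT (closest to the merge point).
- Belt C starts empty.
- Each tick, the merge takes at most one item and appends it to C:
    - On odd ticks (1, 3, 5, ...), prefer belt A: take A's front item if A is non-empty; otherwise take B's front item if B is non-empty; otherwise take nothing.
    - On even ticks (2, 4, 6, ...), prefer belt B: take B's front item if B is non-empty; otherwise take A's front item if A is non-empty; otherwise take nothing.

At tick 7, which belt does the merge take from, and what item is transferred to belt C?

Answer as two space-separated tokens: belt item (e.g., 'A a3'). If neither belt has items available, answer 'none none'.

Answer: A apple

Derivation:
Tick 1: prefer A, take lens from A; A=[crate,reel,apple] B=[fin,hook,mesh] C=[lens]
Tick 2: prefer B, take fin from B; A=[crate,reel,apple] B=[hook,mesh] C=[lens,fin]
Tick 3: prefer A, take crate from A; A=[reel,apple] B=[hook,mesh] C=[lens,fin,crate]
Tick 4: prefer B, take hook from B; A=[reel,apple] B=[mesh] C=[lens,fin,crate,hook]
Tick 5: prefer A, take reel from A; A=[apple] B=[mesh] C=[lens,fin,crate,hook,reel]
Tick 6: prefer B, take mesh from B; A=[apple] B=[-] C=[lens,fin,crate,hook,reel,mesh]
Tick 7: prefer A, take apple from A; A=[-] B=[-] C=[lens,fin,crate,hook,reel,mesh,apple]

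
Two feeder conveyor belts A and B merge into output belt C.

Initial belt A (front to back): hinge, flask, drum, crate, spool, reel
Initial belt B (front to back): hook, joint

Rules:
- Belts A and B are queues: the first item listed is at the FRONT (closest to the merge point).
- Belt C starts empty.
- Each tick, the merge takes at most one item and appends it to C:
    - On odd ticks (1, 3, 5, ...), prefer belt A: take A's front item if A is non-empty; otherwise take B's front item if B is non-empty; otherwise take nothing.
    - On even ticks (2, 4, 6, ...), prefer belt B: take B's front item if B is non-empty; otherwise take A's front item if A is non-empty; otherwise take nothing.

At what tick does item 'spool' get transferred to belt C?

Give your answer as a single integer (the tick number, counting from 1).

Answer: 7

Derivation:
Tick 1: prefer A, take hinge from A; A=[flask,drum,crate,spool,reel] B=[hook,joint] C=[hinge]
Tick 2: prefer B, take hook from B; A=[flask,drum,crate,spool,reel] B=[joint] C=[hinge,hook]
Tick 3: prefer A, take flask from A; A=[drum,crate,spool,reel] B=[joint] C=[hinge,hook,flask]
Tick 4: prefer B, take joint from B; A=[drum,crate,spool,reel] B=[-] C=[hinge,hook,flask,joint]
Tick 5: prefer A, take drum from A; A=[crate,spool,reel] B=[-] C=[hinge,hook,flask,joint,drum]
Tick 6: prefer B, take crate from A; A=[spool,reel] B=[-] C=[hinge,hook,flask,joint,drum,crate]
Tick 7: prefer A, take spool from A; A=[reel] B=[-] C=[hinge,hook,flask,joint,drum,crate,spool]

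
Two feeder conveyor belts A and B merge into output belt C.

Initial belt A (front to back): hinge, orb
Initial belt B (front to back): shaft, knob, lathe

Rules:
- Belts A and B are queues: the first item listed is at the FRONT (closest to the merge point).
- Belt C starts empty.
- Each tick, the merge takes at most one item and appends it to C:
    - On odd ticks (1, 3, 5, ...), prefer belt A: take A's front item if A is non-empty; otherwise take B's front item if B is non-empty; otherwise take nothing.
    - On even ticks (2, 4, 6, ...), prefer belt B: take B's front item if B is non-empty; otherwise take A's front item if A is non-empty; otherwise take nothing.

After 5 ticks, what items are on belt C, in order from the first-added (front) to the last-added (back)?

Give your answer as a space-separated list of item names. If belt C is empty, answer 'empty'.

Tick 1: prefer A, take hinge from A; A=[orb] B=[shaft,knob,lathe] C=[hinge]
Tick 2: prefer B, take shaft from B; A=[orb] B=[knob,lathe] C=[hinge,shaft]
Tick 3: prefer A, take orb from A; A=[-] B=[knob,lathe] C=[hinge,shaft,orb]
Tick 4: prefer B, take knob from B; A=[-] B=[lathe] C=[hinge,shaft,orb,knob]
Tick 5: prefer A, take lathe from B; A=[-] B=[-] C=[hinge,shaft,orb,knob,lathe]

Answer: hinge shaft orb knob lathe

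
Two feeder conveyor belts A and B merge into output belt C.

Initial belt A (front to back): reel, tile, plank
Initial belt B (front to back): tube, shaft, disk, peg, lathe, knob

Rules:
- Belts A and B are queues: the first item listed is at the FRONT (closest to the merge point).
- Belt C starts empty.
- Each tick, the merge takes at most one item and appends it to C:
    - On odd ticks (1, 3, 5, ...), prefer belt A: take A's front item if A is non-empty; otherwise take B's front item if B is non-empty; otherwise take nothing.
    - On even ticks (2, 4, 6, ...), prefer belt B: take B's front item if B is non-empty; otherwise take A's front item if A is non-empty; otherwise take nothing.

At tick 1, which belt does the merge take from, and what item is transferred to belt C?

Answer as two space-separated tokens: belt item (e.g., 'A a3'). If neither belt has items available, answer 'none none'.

Tick 1: prefer A, take reel from A; A=[tile,plank] B=[tube,shaft,disk,peg,lathe,knob] C=[reel]

Answer: A reel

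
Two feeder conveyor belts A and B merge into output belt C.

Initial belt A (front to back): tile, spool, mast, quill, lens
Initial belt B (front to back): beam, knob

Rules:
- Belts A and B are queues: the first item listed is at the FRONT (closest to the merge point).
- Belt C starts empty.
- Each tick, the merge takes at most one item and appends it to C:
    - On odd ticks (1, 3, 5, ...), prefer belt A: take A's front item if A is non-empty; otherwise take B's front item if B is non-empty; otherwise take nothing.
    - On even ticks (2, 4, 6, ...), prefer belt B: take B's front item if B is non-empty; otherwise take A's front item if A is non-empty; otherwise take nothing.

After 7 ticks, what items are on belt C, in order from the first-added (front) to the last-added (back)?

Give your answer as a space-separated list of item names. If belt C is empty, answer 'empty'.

Tick 1: prefer A, take tile from A; A=[spool,mast,quill,lens] B=[beam,knob] C=[tile]
Tick 2: prefer B, take beam from B; A=[spool,mast,quill,lens] B=[knob] C=[tile,beam]
Tick 3: prefer A, take spool from A; A=[mast,quill,lens] B=[knob] C=[tile,beam,spool]
Tick 4: prefer B, take knob from B; A=[mast,quill,lens] B=[-] C=[tile,beam,spool,knob]
Tick 5: prefer A, take mast from A; A=[quill,lens] B=[-] C=[tile,beam,spool,knob,mast]
Tick 6: prefer B, take quill from A; A=[lens] B=[-] C=[tile,beam,spool,knob,mast,quill]
Tick 7: prefer A, take lens from A; A=[-] B=[-] C=[tile,beam,spool,knob,mast,quill,lens]

Answer: tile beam spool knob mast quill lens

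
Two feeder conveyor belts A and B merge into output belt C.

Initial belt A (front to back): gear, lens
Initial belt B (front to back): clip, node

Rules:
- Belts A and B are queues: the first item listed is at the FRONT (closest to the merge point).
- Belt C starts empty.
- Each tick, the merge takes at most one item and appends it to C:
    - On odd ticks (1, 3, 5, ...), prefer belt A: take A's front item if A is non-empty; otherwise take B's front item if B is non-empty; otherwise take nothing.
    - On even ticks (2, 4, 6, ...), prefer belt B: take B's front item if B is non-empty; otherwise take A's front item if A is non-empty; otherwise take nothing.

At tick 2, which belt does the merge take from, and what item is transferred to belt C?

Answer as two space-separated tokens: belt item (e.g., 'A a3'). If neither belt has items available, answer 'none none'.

Answer: B clip

Derivation:
Tick 1: prefer A, take gear from A; A=[lens] B=[clip,node] C=[gear]
Tick 2: prefer B, take clip from B; A=[lens] B=[node] C=[gear,clip]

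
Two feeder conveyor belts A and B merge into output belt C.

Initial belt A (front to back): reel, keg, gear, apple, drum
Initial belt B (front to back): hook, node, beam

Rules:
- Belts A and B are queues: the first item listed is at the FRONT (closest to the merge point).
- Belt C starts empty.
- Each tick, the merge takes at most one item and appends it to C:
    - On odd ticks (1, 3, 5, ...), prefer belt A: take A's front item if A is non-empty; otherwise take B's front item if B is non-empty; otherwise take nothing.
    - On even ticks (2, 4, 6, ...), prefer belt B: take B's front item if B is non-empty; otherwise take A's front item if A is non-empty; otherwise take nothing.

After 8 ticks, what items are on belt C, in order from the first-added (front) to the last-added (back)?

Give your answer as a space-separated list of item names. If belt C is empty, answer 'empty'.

Tick 1: prefer A, take reel from A; A=[keg,gear,apple,drum] B=[hook,node,beam] C=[reel]
Tick 2: prefer B, take hook from B; A=[keg,gear,apple,drum] B=[node,beam] C=[reel,hook]
Tick 3: prefer A, take keg from A; A=[gear,apple,drum] B=[node,beam] C=[reel,hook,keg]
Tick 4: prefer B, take node from B; A=[gear,apple,drum] B=[beam] C=[reel,hook,keg,node]
Tick 5: prefer A, take gear from A; A=[apple,drum] B=[beam] C=[reel,hook,keg,node,gear]
Tick 6: prefer B, take beam from B; A=[apple,drum] B=[-] C=[reel,hook,keg,node,gear,beam]
Tick 7: prefer A, take apple from A; A=[drum] B=[-] C=[reel,hook,keg,node,gear,beam,apple]
Tick 8: prefer B, take drum from A; A=[-] B=[-] C=[reel,hook,keg,node,gear,beam,apple,drum]

Answer: reel hook keg node gear beam apple drum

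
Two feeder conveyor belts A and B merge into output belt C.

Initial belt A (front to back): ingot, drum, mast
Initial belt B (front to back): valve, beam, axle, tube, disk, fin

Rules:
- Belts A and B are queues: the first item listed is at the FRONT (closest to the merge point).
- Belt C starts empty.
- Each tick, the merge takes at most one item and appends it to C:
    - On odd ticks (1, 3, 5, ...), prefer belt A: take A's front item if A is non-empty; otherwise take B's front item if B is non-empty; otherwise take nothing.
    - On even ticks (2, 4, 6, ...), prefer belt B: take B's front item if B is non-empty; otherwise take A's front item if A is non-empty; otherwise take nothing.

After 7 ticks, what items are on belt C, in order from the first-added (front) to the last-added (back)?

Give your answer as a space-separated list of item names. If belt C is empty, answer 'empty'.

Tick 1: prefer A, take ingot from A; A=[drum,mast] B=[valve,beam,axle,tube,disk,fin] C=[ingot]
Tick 2: prefer B, take valve from B; A=[drum,mast] B=[beam,axle,tube,disk,fin] C=[ingot,valve]
Tick 3: prefer A, take drum from A; A=[mast] B=[beam,axle,tube,disk,fin] C=[ingot,valve,drum]
Tick 4: prefer B, take beam from B; A=[mast] B=[axle,tube,disk,fin] C=[ingot,valve,drum,beam]
Tick 5: prefer A, take mast from A; A=[-] B=[axle,tube,disk,fin] C=[ingot,valve,drum,beam,mast]
Tick 6: prefer B, take axle from B; A=[-] B=[tube,disk,fin] C=[ingot,valve,drum,beam,mast,axle]
Tick 7: prefer A, take tube from B; A=[-] B=[disk,fin] C=[ingot,valve,drum,beam,mast,axle,tube]

Answer: ingot valve drum beam mast axle tube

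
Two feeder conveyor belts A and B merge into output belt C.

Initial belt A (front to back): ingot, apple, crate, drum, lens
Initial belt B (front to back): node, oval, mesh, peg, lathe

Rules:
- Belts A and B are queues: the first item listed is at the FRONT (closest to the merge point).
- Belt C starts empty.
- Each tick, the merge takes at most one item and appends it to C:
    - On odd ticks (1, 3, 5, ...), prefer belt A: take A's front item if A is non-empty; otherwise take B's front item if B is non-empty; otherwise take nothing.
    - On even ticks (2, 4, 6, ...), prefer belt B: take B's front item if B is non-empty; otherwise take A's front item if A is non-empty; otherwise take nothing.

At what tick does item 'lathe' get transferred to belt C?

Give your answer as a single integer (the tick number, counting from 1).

Tick 1: prefer A, take ingot from A; A=[apple,crate,drum,lens] B=[node,oval,mesh,peg,lathe] C=[ingot]
Tick 2: prefer B, take node from B; A=[apple,crate,drum,lens] B=[oval,mesh,peg,lathe] C=[ingot,node]
Tick 3: prefer A, take apple from A; A=[crate,drum,lens] B=[oval,mesh,peg,lathe] C=[ingot,node,apple]
Tick 4: prefer B, take oval from B; A=[crate,drum,lens] B=[mesh,peg,lathe] C=[ingot,node,apple,oval]
Tick 5: prefer A, take crate from A; A=[drum,lens] B=[mesh,peg,lathe] C=[ingot,node,apple,oval,crate]
Tick 6: prefer B, take mesh from B; A=[drum,lens] B=[peg,lathe] C=[ingot,node,apple,oval,crate,mesh]
Tick 7: prefer A, take drum from A; A=[lens] B=[peg,lathe] C=[ingot,node,apple,oval,crate,mesh,drum]
Tick 8: prefer B, take peg from B; A=[lens] B=[lathe] C=[ingot,node,apple,oval,crate,mesh,drum,peg]
Tick 9: prefer A, take lens from A; A=[-] B=[lathe] C=[ingot,node,apple,oval,crate,mesh,drum,peg,lens]
Tick 10: prefer B, take lathe from B; A=[-] B=[-] C=[ingot,node,apple,oval,crate,mesh,drum,peg,lens,lathe]

Answer: 10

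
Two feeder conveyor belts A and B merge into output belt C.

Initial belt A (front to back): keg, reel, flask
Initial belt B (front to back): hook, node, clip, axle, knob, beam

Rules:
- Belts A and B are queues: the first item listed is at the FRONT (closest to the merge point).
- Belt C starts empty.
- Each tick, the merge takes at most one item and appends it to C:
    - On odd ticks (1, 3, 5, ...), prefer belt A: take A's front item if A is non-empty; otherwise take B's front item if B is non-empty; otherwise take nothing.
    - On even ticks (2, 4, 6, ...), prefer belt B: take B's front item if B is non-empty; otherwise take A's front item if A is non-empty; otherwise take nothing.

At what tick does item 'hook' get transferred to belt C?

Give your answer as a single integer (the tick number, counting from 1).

Tick 1: prefer A, take keg from A; A=[reel,flask] B=[hook,node,clip,axle,knob,beam] C=[keg]
Tick 2: prefer B, take hook from B; A=[reel,flask] B=[node,clip,axle,knob,beam] C=[keg,hook]

Answer: 2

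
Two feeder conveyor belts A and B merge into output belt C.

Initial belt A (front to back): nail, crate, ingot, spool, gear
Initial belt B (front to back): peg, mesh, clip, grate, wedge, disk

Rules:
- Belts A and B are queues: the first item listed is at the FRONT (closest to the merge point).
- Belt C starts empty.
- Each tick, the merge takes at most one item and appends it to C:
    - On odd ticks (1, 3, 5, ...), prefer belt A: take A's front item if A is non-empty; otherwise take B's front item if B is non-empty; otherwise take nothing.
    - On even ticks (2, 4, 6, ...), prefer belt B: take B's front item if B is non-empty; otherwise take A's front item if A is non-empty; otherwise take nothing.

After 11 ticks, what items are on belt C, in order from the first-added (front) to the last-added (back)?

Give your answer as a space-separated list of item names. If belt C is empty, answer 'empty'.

Tick 1: prefer A, take nail from A; A=[crate,ingot,spool,gear] B=[peg,mesh,clip,grate,wedge,disk] C=[nail]
Tick 2: prefer B, take peg from B; A=[crate,ingot,spool,gear] B=[mesh,clip,grate,wedge,disk] C=[nail,peg]
Tick 3: prefer A, take crate from A; A=[ingot,spool,gear] B=[mesh,clip,grate,wedge,disk] C=[nail,peg,crate]
Tick 4: prefer B, take mesh from B; A=[ingot,spool,gear] B=[clip,grate,wedge,disk] C=[nail,peg,crate,mesh]
Tick 5: prefer A, take ingot from A; A=[spool,gear] B=[clip,grate,wedge,disk] C=[nail,peg,crate,mesh,ingot]
Tick 6: prefer B, take clip from B; A=[spool,gear] B=[grate,wedge,disk] C=[nail,peg,crate,mesh,ingot,clip]
Tick 7: prefer A, take spool from A; A=[gear] B=[grate,wedge,disk] C=[nail,peg,crate,mesh,ingot,clip,spool]
Tick 8: prefer B, take grate from B; A=[gear] B=[wedge,disk] C=[nail,peg,crate,mesh,ingot,clip,spool,grate]
Tick 9: prefer A, take gear from A; A=[-] B=[wedge,disk] C=[nail,peg,crate,mesh,ingot,clip,spool,grate,gear]
Tick 10: prefer B, take wedge from B; A=[-] B=[disk] C=[nail,peg,crate,mesh,ingot,clip,spool,grate,gear,wedge]
Tick 11: prefer A, take disk from B; A=[-] B=[-] C=[nail,peg,crate,mesh,ingot,clip,spool,grate,gear,wedge,disk]

Answer: nail peg crate mesh ingot clip spool grate gear wedge disk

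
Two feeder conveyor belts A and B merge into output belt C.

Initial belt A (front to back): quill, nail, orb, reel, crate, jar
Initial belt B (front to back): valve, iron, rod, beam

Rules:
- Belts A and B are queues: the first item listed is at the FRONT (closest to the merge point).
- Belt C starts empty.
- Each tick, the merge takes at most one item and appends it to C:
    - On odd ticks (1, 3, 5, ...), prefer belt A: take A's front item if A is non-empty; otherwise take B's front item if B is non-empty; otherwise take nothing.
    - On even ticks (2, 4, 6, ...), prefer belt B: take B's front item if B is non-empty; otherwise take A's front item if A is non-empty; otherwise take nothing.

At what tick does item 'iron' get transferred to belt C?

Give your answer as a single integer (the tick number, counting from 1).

Tick 1: prefer A, take quill from A; A=[nail,orb,reel,crate,jar] B=[valve,iron,rod,beam] C=[quill]
Tick 2: prefer B, take valve from B; A=[nail,orb,reel,crate,jar] B=[iron,rod,beam] C=[quill,valve]
Tick 3: prefer A, take nail from A; A=[orb,reel,crate,jar] B=[iron,rod,beam] C=[quill,valve,nail]
Tick 4: prefer B, take iron from B; A=[orb,reel,crate,jar] B=[rod,beam] C=[quill,valve,nail,iron]

Answer: 4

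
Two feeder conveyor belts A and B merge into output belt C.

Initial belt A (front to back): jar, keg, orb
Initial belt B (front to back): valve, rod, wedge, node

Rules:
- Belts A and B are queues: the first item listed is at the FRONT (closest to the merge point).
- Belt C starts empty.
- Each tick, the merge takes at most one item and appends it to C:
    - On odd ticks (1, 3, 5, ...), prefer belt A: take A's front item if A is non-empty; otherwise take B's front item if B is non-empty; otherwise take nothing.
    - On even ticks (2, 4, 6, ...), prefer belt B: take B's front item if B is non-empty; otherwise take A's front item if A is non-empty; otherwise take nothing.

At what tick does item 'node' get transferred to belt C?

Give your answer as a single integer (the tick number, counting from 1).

Tick 1: prefer A, take jar from A; A=[keg,orb] B=[valve,rod,wedge,node] C=[jar]
Tick 2: prefer B, take valve from B; A=[keg,orb] B=[rod,wedge,node] C=[jar,valve]
Tick 3: prefer A, take keg from A; A=[orb] B=[rod,wedge,node] C=[jar,valve,keg]
Tick 4: prefer B, take rod from B; A=[orb] B=[wedge,node] C=[jar,valve,keg,rod]
Tick 5: prefer A, take orb from A; A=[-] B=[wedge,node] C=[jar,valve,keg,rod,orb]
Tick 6: prefer B, take wedge from B; A=[-] B=[node] C=[jar,valve,keg,rod,orb,wedge]
Tick 7: prefer A, take node from B; A=[-] B=[-] C=[jar,valve,keg,rod,orb,wedge,node]

Answer: 7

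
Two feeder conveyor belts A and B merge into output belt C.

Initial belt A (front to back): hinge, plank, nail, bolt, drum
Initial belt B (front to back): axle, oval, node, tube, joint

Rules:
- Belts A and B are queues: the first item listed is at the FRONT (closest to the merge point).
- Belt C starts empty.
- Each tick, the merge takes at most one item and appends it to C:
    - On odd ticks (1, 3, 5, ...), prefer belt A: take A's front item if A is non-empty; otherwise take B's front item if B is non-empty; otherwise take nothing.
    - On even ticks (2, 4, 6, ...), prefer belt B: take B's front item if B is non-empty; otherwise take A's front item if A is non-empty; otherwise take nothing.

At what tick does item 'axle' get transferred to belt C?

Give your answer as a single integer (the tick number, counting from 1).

Tick 1: prefer A, take hinge from A; A=[plank,nail,bolt,drum] B=[axle,oval,node,tube,joint] C=[hinge]
Tick 2: prefer B, take axle from B; A=[plank,nail,bolt,drum] B=[oval,node,tube,joint] C=[hinge,axle]

Answer: 2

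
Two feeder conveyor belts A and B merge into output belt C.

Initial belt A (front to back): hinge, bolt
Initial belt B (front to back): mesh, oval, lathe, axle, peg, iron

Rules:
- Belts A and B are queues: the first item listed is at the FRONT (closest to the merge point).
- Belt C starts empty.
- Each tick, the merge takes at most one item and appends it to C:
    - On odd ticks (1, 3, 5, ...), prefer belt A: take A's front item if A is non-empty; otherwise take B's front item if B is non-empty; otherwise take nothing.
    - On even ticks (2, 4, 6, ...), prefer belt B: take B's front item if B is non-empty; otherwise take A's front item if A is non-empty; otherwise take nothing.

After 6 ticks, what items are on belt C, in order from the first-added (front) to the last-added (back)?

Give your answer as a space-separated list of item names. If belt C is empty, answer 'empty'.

Tick 1: prefer A, take hinge from A; A=[bolt] B=[mesh,oval,lathe,axle,peg,iron] C=[hinge]
Tick 2: prefer B, take mesh from B; A=[bolt] B=[oval,lathe,axle,peg,iron] C=[hinge,mesh]
Tick 3: prefer A, take bolt from A; A=[-] B=[oval,lathe,axle,peg,iron] C=[hinge,mesh,bolt]
Tick 4: prefer B, take oval from B; A=[-] B=[lathe,axle,peg,iron] C=[hinge,mesh,bolt,oval]
Tick 5: prefer A, take lathe from B; A=[-] B=[axle,peg,iron] C=[hinge,mesh,bolt,oval,lathe]
Tick 6: prefer B, take axle from B; A=[-] B=[peg,iron] C=[hinge,mesh,bolt,oval,lathe,axle]

Answer: hinge mesh bolt oval lathe axle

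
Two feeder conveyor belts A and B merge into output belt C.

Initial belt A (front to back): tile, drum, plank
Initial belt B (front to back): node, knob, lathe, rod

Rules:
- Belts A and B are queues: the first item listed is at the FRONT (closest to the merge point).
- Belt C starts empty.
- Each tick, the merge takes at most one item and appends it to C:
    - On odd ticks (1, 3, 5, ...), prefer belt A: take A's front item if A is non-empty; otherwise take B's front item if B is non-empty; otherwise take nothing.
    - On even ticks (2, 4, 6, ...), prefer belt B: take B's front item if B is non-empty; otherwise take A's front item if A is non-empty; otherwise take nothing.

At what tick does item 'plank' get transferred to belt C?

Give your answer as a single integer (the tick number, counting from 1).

Answer: 5

Derivation:
Tick 1: prefer A, take tile from A; A=[drum,plank] B=[node,knob,lathe,rod] C=[tile]
Tick 2: prefer B, take node from B; A=[drum,plank] B=[knob,lathe,rod] C=[tile,node]
Tick 3: prefer A, take drum from A; A=[plank] B=[knob,lathe,rod] C=[tile,node,drum]
Tick 4: prefer B, take knob from B; A=[plank] B=[lathe,rod] C=[tile,node,drum,knob]
Tick 5: prefer A, take plank from A; A=[-] B=[lathe,rod] C=[tile,node,drum,knob,plank]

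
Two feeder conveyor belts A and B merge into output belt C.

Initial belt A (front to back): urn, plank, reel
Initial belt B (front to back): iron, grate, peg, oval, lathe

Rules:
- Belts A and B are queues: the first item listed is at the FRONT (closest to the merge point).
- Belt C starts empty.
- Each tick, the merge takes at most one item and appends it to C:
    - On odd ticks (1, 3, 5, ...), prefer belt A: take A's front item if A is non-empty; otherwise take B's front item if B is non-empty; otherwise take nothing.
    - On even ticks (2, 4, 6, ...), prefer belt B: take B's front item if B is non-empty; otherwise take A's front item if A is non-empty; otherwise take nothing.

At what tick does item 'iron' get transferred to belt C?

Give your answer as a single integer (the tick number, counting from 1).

Answer: 2

Derivation:
Tick 1: prefer A, take urn from A; A=[plank,reel] B=[iron,grate,peg,oval,lathe] C=[urn]
Tick 2: prefer B, take iron from B; A=[plank,reel] B=[grate,peg,oval,lathe] C=[urn,iron]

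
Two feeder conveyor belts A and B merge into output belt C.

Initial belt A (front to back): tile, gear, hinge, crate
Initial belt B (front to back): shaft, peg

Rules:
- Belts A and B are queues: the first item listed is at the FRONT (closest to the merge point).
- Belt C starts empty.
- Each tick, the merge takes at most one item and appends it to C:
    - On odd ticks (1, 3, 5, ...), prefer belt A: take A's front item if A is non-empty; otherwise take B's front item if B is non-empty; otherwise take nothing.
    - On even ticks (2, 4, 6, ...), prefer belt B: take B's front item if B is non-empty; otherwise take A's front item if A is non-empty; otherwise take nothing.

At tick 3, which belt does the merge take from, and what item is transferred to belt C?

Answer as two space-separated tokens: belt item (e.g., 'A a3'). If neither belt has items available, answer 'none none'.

Tick 1: prefer A, take tile from A; A=[gear,hinge,crate] B=[shaft,peg] C=[tile]
Tick 2: prefer B, take shaft from B; A=[gear,hinge,crate] B=[peg] C=[tile,shaft]
Tick 3: prefer A, take gear from A; A=[hinge,crate] B=[peg] C=[tile,shaft,gear]

Answer: A gear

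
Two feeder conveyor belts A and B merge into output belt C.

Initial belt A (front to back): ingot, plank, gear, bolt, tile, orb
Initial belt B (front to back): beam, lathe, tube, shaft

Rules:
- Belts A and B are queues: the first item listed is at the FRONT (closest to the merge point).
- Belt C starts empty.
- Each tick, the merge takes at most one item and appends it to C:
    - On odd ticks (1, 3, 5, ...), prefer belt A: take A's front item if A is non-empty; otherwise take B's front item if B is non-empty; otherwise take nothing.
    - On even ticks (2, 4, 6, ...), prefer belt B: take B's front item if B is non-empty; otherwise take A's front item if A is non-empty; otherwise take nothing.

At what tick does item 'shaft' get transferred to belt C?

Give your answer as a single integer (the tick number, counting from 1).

Tick 1: prefer A, take ingot from A; A=[plank,gear,bolt,tile,orb] B=[beam,lathe,tube,shaft] C=[ingot]
Tick 2: prefer B, take beam from B; A=[plank,gear,bolt,tile,orb] B=[lathe,tube,shaft] C=[ingot,beam]
Tick 3: prefer A, take plank from A; A=[gear,bolt,tile,orb] B=[lathe,tube,shaft] C=[ingot,beam,plank]
Tick 4: prefer B, take lathe from B; A=[gear,bolt,tile,orb] B=[tube,shaft] C=[ingot,beam,plank,lathe]
Tick 5: prefer A, take gear from A; A=[bolt,tile,orb] B=[tube,shaft] C=[ingot,beam,plank,lathe,gear]
Tick 6: prefer B, take tube from B; A=[bolt,tile,orb] B=[shaft] C=[ingot,beam,plank,lathe,gear,tube]
Tick 7: prefer A, take bolt from A; A=[tile,orb] B=[shaft] C=[ingot,beam,plank,lathe,gear,tube,bolt]
Tick 8: prefer B, take shaft from B; A=[tile,orb] B=[-] C=[ingot,beam,plank,lathe,gear,tube,bolt,shaft]

Answer: 8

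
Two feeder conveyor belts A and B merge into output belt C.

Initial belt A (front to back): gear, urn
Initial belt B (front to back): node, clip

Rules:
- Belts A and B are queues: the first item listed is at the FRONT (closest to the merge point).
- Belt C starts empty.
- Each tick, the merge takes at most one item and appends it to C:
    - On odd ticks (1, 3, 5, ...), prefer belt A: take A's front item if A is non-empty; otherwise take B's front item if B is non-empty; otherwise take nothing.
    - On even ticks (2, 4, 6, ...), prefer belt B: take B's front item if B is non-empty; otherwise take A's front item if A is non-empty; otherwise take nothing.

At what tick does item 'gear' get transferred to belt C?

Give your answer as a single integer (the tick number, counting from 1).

Tick 1: prefer A, take gear from A; A=[urn] B=[node,clip] C=[gear]

Answer: 1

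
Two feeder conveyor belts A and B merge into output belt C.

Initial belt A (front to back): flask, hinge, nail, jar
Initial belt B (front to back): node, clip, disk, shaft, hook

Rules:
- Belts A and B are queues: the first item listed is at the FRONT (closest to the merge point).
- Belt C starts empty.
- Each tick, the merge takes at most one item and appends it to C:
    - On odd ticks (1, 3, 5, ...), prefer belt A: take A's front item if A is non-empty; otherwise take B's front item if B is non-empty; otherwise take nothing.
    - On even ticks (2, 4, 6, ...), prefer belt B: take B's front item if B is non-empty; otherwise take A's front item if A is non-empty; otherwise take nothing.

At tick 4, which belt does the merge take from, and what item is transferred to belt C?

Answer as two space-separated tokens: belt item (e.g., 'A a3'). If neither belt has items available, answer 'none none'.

Tick 1: prefer A, take flask from A; A=[hinge,nail,jar] B=[node,clip,disk,shaft,hook] C=[flask]
Tick 2: prefer B, take node from B; A=[hinge,nail,jar] B=[clip,disk,shaft,hook] C=[flask,node]
Tick 3: prefer A, take hinge from A; A=[nail,jar] B=[clip,disk,shaft,hook] C=[flask,node,hinge]
Tick 4: prefer B, take clip from B; A=[nail,jar] B=[disk,shaft,hook] C=[flask,node,hinge,clip]

Answer: B clip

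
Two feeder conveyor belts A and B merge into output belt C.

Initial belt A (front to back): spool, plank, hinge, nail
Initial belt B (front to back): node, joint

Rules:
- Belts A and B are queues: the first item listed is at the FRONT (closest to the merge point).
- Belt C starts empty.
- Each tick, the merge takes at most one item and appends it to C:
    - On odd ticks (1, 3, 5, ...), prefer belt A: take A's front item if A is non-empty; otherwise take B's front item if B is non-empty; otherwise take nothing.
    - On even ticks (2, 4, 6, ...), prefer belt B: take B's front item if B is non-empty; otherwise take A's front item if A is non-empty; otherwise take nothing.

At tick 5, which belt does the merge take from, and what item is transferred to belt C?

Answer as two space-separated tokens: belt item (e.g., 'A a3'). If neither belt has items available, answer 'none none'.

Tick 1: prefer A, take spool from A; A=[plank,hinge,nail] B=[node,joint] C=[spool]
Tick 2: prefer B, take node from B; A=[plank,hinge,nail] B=[joint] C=[spool,node]
Tick 3: prefer A, take plank from A; A=[hinge,nail] B=[joint] C=[spool,node,plank]
Tick 4: prefer B, take joint from B; A=[hinge,nail] B=[-] C=[spool,node,plank,joint]
Tick 5: prefer A, take hinge from A; A=[nail] B=[-] C=[spool,node,plank,joint,hinge]

Answer: A hinge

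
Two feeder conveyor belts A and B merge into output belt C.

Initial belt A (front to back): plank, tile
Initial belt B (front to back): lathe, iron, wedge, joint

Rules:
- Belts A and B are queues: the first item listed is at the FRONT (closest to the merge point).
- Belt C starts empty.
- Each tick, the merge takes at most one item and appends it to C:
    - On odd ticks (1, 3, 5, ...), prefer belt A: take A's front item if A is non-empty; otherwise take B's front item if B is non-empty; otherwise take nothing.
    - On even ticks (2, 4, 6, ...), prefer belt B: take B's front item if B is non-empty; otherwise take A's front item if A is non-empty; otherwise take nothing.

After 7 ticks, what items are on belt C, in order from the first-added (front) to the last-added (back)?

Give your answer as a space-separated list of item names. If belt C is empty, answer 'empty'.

Answer: plank lathe tile iron wedge joint

Derivation:
Tick 1: prefer A, take plank from A; A=[tile] B=[lathe,iron,wedge,joint] C=[plank]
Tick 2: prefer B, take lathe from B; A=[tile] B=[iron,wedge,joint] C=[plank,lathe]
Tick 3: prefer A, take tile from A; A=[-] B=[iron,wedge,joint] C=[plank,lathe,tile]
Tick 4: prefer B, take iron from B; A=[-] B=[wedge,joint] C=[plank,lathe,tile,iron]
Tick 5: prefer A, take wedge from B; A=[-] B=[joint] C=[plank,lathe,tile,iron,wedge]
Tick 6: prefer B, take joint from B; A=[-] B=[-] C=[plank,lathe,tile,iron,wedge,joint]
Tick 7: prefer A, both empty, nothing taken; A=[-] B=[-] C=[plank,lathe,tile,iron,wedge,joint]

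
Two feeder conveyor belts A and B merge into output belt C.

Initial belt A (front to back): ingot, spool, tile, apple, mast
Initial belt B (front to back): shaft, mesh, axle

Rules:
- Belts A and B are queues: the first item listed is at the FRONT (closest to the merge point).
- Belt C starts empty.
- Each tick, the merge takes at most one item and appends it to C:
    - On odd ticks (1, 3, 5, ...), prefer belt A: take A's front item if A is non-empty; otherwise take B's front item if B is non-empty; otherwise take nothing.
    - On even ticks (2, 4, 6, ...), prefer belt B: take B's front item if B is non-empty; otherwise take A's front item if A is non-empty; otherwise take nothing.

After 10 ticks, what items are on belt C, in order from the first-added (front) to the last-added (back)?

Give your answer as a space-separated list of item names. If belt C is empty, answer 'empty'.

Tick 1: prefer A, take ingot from A; A=[spool,tile,apple,mast] B=[shaft,mesh,axle] C=[ingot]
Tick 2: prefer B, take shaft from B; A=[spool,tile,apple,mast] B=[mesh,axle] C=[ingot,shaft]
Tick 3: prefer A, take spool from A; A=[tile,apple,mast] B=[mesh,axle] C=[ingot,shaft,spool]
Tick 4: prefer B, take mesh from B; A=[tile,apple,mast] B=[axle] C=[ingot,shaft,spool,mesh]
Tick 5: prefer A, take tile from A; A=[apple,mast] B=[axle] C=[ingot,shaft,spool,mesh,tile]
Tick 6: prefer B, take axle from B; A=[apple,mast] B=[-] C=[ingot,shaft,spool,mesh,tile,axle]
Tick 7: prefer A, take apple from A; A=[mast] B=[-] C=[ingot,shaft,spool,mesh,tile,axle,apple]
Tick 8: prefer B, take mast from A; A=[-] B=[-] C=[ingot,shaft,spool,mesh,tile,axle,apple,mast]
Tick 9: prefer A, both empty, nothing taken; A=[-] B=[-] C=[ingot,shaft,spool,mesh,tile,axle,apple,mast]
Tick 10: prefer B, both empty, nothing taken; A=[-] B=[-] C=[ingot,shaft,spool,mesh,tile,axle,apple,mast]

Answer: ingot shaft spool mesh tile axle apple mast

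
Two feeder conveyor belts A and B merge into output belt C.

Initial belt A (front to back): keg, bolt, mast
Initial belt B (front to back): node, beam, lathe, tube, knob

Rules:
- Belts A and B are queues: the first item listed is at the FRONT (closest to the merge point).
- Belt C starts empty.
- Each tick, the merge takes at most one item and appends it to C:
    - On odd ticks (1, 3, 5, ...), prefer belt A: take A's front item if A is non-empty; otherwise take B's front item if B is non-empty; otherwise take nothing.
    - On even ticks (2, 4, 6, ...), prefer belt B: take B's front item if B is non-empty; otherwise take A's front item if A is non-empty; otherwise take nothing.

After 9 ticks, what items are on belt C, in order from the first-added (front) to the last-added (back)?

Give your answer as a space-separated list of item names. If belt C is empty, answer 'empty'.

Tick 1: prefer A, take keg from A; A=[bolt,mast] B=[node,beam,lathe,tube,knob] C=[keg]
Tick 2: prefer B, take node from B; A=[bolt,mast] B=[beam,lathe,tube,knob] C=[keg,node]
Tick 3: prefer A, take bolt from A; A=[mast] B=[beam,lathe,tube,knob] C=[keg,node,bolt]
Tick 4: prefer B, take beam from B; A=[mast] B=[lathe,tube,knob] C=[keg,node,bolt,beam]
Tick 5: prefer A, take mast from A; A=[-] B=[lathe,tube,knob] C=[keg,node,bolt,beam,mast]
Tick 6: prefer B, take lathe from B; A=[-] B=[tube,knob] C=[keg,node,bolt,beam,mast,lathe]
Tick 7: prefer A, take tube from B; A=[-] B=[knob] C=[keg,node,bolt,beam,mast,lathe,tube]
Tick 8: prefer B, take knob from B; A=[-] B=[-] C=[keg,node,bolt,beam,mast,lathe,tube,knob]
Tick 9: prefer A, both empty, nothing taken; A=[-] B=[-] C=[keg,node,bolt,beam,mast,lathe,tube,knob]

Answer: keg node bolt beam mast lathe tube knob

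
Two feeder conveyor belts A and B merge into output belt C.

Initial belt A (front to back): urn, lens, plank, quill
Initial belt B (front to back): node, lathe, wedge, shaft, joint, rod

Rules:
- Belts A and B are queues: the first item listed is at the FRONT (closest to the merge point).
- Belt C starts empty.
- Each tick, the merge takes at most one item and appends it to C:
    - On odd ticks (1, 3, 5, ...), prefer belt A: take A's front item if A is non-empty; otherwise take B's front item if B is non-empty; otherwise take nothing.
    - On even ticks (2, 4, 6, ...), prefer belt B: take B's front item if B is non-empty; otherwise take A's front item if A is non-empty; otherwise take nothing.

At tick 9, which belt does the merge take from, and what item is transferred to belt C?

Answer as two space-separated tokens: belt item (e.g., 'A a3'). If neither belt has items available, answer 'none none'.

Tick 1: prefer A, take urn from A; A=[lens,plank,quill] B=[node,lathe,wedge,shaft,joint,rod] C=[urn]
Tick 2: prefer B, take node from B; A=[lens,plank,quill] B=[lathe,wedge,shaft,joint,rod] C=[urn,node]
Tick 3: prefer A, take lens from A; A=[plank,quill] B=[lathe,wedge,shaft,joint,rod] C=[urn,node,lens]
Tick 4: prefer B, take lathe from B; A=[plank,quill] B=[wedge,shaft,joint,rod] C=[urn,node,lens,lathe]
Tick 5: prefer A, take plank from A; A=[quill] B=[wedge,shaft,joint,rod] C=[urn,node,lens,lathe,plank]
Tick 6: prefer B, take wedge from B; A=[quill] B=[shaft,joint,rod] C=[urn,node,lens,lathe,plank,wedge]
Tick 7: prefer A, take quill from A; A=[-] B=[shaft,joint,rod] C=[urn,node,lens,lathe,plank,wedge,quill]
Tick 8: prefer B, take shaft from B; A=[-] B=[joint,rod] C=[urn,node,lens,lathe,plank,wedge,quill,shaft]
Tick 9: prefer A, take joint from B; A=[-] B=[rod] C=[urn,node,lens,lathe,plank,wedge,quill,shaft,joint]

Answer: B joint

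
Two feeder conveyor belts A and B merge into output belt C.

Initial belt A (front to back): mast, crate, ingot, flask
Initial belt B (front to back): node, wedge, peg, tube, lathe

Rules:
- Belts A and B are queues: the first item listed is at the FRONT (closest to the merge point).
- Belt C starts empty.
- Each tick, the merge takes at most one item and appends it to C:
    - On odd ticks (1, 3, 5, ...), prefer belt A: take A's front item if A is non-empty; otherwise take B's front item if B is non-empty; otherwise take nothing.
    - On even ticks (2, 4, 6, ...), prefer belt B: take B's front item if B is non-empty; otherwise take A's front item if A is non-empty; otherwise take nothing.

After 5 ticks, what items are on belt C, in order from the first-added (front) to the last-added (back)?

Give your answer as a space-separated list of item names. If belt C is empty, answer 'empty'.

Answer: mast node crate wedge ingot

Derivation:
Tick 1: prefer A, take mast from A; A=[crate,ingot,flask] B=[node,wedge,peg,tube,lathe] C=[mast]
Tick 2: prefer B, take node from B; A=[crate,ingot,flask] B=[wedge,peg,tube,lathe] C=[mast,node]
Tick 3: prefer A, take crate from A; A=[ingot,flask] B=[wedge,peg,tube,lathe] C=[mast,node,crate]
Tick 4: prefer B, take wedge from B; A=[ingot,flask] B=[peg,tube,lathe] C=[mast,node,crate,wedge]
Tick 5: prefer A, take ingot from A; A=[flask] B=[peg,tube,lathe] C=[mast,node,crate,wedge,ingot]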